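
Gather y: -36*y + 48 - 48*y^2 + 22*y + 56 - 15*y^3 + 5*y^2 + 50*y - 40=-15*y^3 - 43*y^2 + 36*y + 64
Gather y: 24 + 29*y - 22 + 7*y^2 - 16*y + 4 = 7*y^2 + 13*y + 6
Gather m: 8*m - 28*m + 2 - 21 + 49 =30 - 20*m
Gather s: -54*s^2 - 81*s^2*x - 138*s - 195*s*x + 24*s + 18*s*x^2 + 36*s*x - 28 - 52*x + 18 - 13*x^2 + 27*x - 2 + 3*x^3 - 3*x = s^2*(-81*x - 54) + s*(18*x^2 - 159*x - 114) + 3*x^3 - 13*x^2 - 28*x - 12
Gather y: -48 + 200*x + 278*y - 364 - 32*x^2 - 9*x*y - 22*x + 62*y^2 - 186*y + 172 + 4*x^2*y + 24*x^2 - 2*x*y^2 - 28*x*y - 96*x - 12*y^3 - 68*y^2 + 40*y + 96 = -8*x^2 + 82*x - 12*y^3 + y^2*(-2*x - 6) + y*(4*x^2 - 37*x + 132) - 144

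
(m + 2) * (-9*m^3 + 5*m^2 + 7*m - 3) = -9*m^4 - 13*m^3 + 17*m^2 + 11*m - 6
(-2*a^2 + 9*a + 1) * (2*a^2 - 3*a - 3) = -4*a^4 + 24*a^3 - 19*a^2 - 30*a - 3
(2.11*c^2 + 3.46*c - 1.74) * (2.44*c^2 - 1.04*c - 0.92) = 5.1484*c^4 + 6.248*c^3 - 9.7852*c^2 - 1.3736*c + 1.6008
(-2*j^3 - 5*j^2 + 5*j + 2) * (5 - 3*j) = 6*j^4 + 5*j^3 - 40*j^2 + 19*j + 10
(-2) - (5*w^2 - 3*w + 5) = -5*w^2 + 3*w - 7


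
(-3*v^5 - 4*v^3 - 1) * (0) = 0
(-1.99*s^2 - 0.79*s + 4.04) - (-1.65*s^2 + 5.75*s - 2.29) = -0.34*s^2 - 6.54*s + 6.33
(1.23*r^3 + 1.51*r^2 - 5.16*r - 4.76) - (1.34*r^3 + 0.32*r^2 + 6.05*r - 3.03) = -0.11*r^3 + 1.19*r^2 - 11.21*r - 1.73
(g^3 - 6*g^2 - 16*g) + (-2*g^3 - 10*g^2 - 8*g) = -g^3 - 16*g^2 - 24*g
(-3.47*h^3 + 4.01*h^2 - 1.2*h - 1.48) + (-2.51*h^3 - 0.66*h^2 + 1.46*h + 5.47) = -5.98*h^3 + 3.35*h^2 + 0.26*h + 3.99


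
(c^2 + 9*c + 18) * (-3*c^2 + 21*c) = -3*c^4 - 6*c^3 + 135*c^2 + 378*c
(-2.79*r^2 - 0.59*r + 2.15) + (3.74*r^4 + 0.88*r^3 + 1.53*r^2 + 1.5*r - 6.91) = 3.74*r^4 + 0.88*r^3 - 1.26*r^2 + 0.91*r - 4.76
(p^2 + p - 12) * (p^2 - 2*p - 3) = p^4 - p^3 - 17*p^2 + 21*p + 36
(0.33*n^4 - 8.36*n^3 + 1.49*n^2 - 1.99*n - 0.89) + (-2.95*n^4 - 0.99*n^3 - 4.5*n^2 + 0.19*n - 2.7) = -2.62*n^4 - 9.35*n^3 - 3.01*n^2 - 1.8*n - 3.59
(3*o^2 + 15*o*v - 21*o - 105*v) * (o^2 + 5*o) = 3*o^4 + 15*o^3*v - 6*o^3 - 30*o^2*v - 105*o^2 - 525*o*v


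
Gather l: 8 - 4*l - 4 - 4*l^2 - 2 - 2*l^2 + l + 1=-6*l^2 - 3*l + 3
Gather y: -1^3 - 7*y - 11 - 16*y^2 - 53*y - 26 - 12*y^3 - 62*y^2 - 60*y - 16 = -12*y^3 - 78*y^2 - 120*y - 54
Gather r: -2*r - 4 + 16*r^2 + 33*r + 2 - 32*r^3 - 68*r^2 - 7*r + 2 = -32*r^3 - 52*r^2 + 24*r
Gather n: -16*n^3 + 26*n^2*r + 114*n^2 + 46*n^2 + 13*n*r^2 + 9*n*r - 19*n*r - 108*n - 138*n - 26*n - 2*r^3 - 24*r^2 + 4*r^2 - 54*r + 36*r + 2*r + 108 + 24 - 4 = -16*n^3 + n^2*(26*r + 160) + n*(13*r^2 - 10*r - 272) - 2*r^3 - 20*r^2 - 16*r + 128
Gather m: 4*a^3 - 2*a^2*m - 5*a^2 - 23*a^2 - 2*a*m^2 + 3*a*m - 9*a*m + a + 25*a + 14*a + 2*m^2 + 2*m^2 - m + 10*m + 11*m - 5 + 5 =4*a^3 - 28*a^2 + 40*a + m^2*(4 - 2*a) + m*(-2*a^2 - 6*a + 20)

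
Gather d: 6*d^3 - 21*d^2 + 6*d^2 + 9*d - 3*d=6*d^3 - 15*d^2 + 6*d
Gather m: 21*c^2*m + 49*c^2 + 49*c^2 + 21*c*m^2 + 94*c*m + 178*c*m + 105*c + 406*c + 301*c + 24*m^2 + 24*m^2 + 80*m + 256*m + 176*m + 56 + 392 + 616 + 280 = 98*c^2 + 812*c + m^2*(21*c + 48) + m*(21*c^2 + 272*c + 512) + 1344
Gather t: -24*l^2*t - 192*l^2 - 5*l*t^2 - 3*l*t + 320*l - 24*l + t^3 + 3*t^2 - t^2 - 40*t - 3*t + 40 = -192*l^2 + 296*l + t^3 + t^2*(2 - 5*l) + t*(-24*l^2 - 3*l - 43) + 40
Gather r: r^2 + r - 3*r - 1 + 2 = r^2 - 2*r + 1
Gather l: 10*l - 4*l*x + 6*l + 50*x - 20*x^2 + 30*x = l*(16 - 4*x) - 20*x^2 + 80*x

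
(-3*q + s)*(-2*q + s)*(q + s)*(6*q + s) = 36*q^4 + 12*q^3*s - 23*q^2*s^2 + 2*q*s^3 + s^4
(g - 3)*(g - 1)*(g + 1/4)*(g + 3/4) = g^4 - 3*g^3 - 13*g^2/16 + 9*g/4 + 9/16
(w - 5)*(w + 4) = w^2 - w - 20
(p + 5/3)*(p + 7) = p^2 + 26*p/3 + 35/3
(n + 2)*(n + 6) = n^2 + 8*n + 12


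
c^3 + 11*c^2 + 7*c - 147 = (c - 3)*(c + 7)^2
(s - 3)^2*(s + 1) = s^3 - 5*s^2 + 3*s + 9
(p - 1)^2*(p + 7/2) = p^3 + 3*p^2/2 - 6*p + 7/2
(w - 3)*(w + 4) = w^2 + w - 12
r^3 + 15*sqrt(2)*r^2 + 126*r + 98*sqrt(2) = (r + sqrt(2))*(r + 7*sqrt(2))^2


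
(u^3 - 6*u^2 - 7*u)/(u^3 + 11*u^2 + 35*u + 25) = u*(u - 7)/(u^2 + 10*u + 25)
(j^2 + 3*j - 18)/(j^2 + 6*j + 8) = (j^2 + 3*j - 18)/(j^2 + 6*j + 8)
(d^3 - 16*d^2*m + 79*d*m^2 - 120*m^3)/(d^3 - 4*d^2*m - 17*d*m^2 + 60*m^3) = (d - 8*m)/(d + 4*m)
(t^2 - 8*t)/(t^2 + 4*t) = (t - 8)/(t + 4)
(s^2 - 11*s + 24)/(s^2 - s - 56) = (s - 3)/(s + 7)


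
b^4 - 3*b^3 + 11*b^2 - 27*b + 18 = (b - 2)*(b - 1)*(b - 3*I)*(b + 3*I)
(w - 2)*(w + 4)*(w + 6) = w^3 + 8*w^2 + 4*w - 48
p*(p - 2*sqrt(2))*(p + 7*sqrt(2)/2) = p^3 + 3*sqrt(2)*p^2/2 - 14*p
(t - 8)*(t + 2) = t^2 - 6*t - 16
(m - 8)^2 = m^2 - 16*m + 64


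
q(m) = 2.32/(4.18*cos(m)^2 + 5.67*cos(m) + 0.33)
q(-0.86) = 0.40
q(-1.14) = 0.68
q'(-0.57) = -0.24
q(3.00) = -1.96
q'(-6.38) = -0.03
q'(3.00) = -0.61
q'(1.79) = 17.54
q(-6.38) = 0.23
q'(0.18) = 0.06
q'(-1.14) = -1.64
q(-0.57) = 0.29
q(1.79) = -3.29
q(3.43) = -1.84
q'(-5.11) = 1.92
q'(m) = 2.32*(8.36*sin(m)*cos(m) + 5.67*sin(m))/(4.18*cos(m)^2 + 5.67*cos(m) + 0.33)^2 = (19.3952*cos(m) + 13.1544)*sin(m)/(4.18*cos(m)^2 + 5.67*cos(m) + 0.33)^2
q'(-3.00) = 0.61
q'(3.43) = 0.97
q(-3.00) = -1.96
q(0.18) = 0.23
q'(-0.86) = -0.58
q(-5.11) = 0.74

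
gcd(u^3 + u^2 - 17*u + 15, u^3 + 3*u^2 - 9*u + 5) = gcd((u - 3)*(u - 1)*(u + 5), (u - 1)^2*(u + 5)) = u^2 + 4*u - 5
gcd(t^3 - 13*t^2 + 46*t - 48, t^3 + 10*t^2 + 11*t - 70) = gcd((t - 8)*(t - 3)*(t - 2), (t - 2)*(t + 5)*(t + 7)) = t - 2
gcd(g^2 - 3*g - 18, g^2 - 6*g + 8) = 1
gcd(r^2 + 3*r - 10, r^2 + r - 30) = 1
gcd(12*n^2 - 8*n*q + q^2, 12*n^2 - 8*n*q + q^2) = 12*n^2 - 8*n*q + q^2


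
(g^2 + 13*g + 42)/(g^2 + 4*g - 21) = (g + 6)/(g - 3)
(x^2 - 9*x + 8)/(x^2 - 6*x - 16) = (x - 1)/(x + 2)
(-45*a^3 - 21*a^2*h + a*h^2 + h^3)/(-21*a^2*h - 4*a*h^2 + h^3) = (15*a^2 + 2*a*h - h^2)/(h*(7*a - h))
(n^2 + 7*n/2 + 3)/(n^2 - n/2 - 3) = (n + 2)/(n - 2)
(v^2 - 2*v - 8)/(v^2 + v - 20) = (v + 2)/(v + 5)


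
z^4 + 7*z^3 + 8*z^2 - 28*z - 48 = (z - 2)*(z + 2)*(z + 3)*(z + 4)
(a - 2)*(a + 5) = a^2 + 3*a - 10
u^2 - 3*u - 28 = (u - 7)*(u + 4)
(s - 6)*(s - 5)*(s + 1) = s^3 - 10*s^2 + 19*s + 30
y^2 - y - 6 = (y - 3)*(y + 2)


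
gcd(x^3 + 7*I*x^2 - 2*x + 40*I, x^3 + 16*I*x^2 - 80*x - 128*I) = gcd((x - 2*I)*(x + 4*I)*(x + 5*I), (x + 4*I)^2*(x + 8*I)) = x + 4*I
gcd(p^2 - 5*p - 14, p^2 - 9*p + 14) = p - 7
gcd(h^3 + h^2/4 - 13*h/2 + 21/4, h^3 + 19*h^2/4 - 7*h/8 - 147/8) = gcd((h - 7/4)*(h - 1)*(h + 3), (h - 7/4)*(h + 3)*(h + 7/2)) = h^2 + 5*h/4 - 21/4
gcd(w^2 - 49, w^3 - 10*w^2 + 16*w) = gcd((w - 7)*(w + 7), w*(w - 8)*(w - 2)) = 1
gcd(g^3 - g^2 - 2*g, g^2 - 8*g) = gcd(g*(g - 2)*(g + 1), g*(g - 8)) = g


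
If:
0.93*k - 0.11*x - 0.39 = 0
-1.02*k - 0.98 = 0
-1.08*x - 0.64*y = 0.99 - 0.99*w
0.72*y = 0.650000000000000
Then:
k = -0.96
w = -11.15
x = -11.67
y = 0.90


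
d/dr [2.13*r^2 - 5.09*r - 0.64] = 4.26*r - 5.09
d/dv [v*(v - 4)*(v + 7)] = 3*v^2 + 6*v - 28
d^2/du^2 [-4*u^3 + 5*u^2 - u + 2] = 10 - 24*u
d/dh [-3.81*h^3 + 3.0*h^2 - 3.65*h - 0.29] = -11.43*h^2 + 6.0*h - 3.65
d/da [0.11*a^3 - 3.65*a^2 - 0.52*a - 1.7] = 0.33*a^2 - 7.3*a - 0.52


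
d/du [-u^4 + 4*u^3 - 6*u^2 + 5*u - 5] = -4*u^3 + 12*u^2 - 12*u + 5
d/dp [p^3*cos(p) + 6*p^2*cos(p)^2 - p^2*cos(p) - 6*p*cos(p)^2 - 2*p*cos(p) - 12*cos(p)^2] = -p^3*sin(p) + p^2*sin(p) - 6*p^2*sin(2*p) + 3*p^2*cos(p) + 6*sqrt(2)*p*sin(2*p + pi/4) - 2*sqrt(2)*p*cos(p + pi/4) + 6*p + 12*sin(2*p) - 2*cos(p) - 3*cos(2*p) - 3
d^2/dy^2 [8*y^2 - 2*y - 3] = 16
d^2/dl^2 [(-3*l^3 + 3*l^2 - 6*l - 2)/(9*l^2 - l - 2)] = 4*(-258*l^3 - 171*l^2 - 153*l - 7)/(729*l^6 - 243*l^5 - 459*l^4 + 107*l^3 + 102*l^2 - 12*l - 8)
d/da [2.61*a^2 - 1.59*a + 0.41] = 5.22*a - 1.59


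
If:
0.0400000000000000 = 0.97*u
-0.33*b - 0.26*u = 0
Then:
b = -0.03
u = 0.04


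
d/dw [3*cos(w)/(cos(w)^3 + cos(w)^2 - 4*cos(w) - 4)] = 3*(3*cos(w) + cos(2*w) + cos(3*w) + 9)*sin(w)/(2*(cos(w)^3 + cos(w)^2 - 4*cos(w) - 4)^2)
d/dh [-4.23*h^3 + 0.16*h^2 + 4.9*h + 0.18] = -12.69*h^2 + 0.32*h + 4.9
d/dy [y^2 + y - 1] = 2*y + 1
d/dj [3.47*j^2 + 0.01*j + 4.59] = 6.94*j + 0.01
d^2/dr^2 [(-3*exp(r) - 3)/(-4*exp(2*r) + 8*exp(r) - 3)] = (48*exp(4*r) + 288*exp(3*r) - 504*exp(2*r) + 120*exp(r) + 99)*exp(r)/(64*exp(6*r) - 384*exp(5*r) + 912*exp(4*r) - 1088*exp(3*r) + 684*exp(2*r) - 216*exp(r) + 27)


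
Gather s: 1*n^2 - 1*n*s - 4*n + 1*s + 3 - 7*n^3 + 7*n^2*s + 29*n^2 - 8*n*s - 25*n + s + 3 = -7*n^3 + 30*n^2 - 29*n + s*(7*n^2 - 9*n + 2) + 6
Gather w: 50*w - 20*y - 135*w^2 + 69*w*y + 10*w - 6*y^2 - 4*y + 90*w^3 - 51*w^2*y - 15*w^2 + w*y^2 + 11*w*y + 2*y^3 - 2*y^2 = 90*w^3 + w^2*(-51*y - 150) + w*(y^2 + 80*y + 60) + 2*y^3 - 8*y^2 - 24*y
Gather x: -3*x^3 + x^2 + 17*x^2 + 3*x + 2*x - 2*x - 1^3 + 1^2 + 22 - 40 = -3*x^3 + 18*x^2 + 3*x - 18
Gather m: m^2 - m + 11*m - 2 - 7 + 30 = m^2 + 10*m + 21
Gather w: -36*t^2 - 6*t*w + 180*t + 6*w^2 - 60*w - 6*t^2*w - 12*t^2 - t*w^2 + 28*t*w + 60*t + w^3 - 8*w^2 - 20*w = -48*t^2 + 240*t + w^3 + w^2*(-t - 2) + w*(-6*t^2 + 22*t - 80)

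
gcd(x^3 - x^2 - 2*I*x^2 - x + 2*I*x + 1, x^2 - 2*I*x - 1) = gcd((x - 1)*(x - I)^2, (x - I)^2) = x^2 - 2*I*x - 1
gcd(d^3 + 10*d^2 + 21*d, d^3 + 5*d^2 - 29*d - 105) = d^2 + 10*d + 21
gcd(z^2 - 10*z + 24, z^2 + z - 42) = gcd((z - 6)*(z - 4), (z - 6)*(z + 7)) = z - 6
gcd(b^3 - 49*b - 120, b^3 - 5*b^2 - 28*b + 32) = b - 8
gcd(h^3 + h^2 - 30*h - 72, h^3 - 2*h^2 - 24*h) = h^2 - 2*h - 24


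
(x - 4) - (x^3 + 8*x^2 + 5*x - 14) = -x^3 - 8*x^2 - 4*x + 10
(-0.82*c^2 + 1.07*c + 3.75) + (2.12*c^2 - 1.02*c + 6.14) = 1.3*c^2 + 0.05*c + 9.89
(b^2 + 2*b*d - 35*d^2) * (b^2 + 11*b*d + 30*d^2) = b^4 + 13*b^3*d + 17*b^2*d^2 - 325*b*d^3 - 1050*d^4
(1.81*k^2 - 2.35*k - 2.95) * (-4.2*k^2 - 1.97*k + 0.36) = -7.602*k^4 + 6.3043*k^3 + 17.6711*k^2 + 4.9655*k - 1.062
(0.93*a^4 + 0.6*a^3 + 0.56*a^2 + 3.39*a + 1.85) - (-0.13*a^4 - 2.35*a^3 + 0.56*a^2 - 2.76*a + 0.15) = 1.06*a^4 + 2.95*a^3 + 6.15*a + 1.7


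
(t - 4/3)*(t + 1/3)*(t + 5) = t^3 + 4*t^2 - 49*t/9 - 20/9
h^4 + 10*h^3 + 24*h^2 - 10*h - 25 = (h - 1)*(h + 1)*(h + 5)^2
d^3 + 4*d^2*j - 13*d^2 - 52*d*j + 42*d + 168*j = (d - 7)*(d - 6)*(d + 4*j)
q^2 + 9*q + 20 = (q + 4)*(q + 5)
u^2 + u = u*(u + 1)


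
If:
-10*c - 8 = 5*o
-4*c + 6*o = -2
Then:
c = -19/40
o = -13/20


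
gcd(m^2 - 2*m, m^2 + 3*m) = m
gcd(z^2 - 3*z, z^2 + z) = z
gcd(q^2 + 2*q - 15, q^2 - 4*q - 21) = 1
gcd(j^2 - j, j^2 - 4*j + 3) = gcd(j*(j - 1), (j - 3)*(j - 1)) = j - 1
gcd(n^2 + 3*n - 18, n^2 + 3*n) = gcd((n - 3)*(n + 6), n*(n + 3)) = 1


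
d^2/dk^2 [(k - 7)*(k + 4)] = 2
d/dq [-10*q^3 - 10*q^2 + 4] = 10*q*(-3*q - 2)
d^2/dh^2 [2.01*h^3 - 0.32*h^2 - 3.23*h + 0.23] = 12.06*h - 0.64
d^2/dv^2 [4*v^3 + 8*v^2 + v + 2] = 24*v + 16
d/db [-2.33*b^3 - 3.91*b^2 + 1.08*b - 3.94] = -6.99*b^2 - 7.82*b + 1.08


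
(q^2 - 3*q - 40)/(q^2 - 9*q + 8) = (q + 5)/(q - 1)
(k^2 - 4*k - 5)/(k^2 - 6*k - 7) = (k - 5)/(k - 7)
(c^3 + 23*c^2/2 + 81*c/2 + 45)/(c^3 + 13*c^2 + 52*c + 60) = (2*c^2 + 11*c + 15)/(2*(c^2 + 7*c + 10))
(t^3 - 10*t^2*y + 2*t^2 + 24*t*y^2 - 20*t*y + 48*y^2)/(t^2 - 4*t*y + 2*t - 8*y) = t - 6*y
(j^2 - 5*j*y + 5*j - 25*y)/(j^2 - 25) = (j - 5*y)/(j - 5)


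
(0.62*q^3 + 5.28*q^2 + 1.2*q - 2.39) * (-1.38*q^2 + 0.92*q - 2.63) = -0.8556*q^5 - 6.716*q^4 + 1.571*q^3 - 9.4842*q^2 - 5.3548*q + 6.2857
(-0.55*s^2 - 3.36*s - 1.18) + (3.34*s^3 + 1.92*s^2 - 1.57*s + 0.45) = 3.34*s^3 + 1.37*s^2 - 4.93*s - 0.73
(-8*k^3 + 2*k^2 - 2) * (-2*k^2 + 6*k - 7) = 16*k^5 - 52*k^4 + 68*k^3 - 10*k^2 - 12*k + 14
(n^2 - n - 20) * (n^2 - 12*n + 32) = n^4 - 13*n^3 + 24*n^2 + 208*n - 640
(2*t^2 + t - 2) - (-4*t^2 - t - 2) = 6*t^2 + 2*t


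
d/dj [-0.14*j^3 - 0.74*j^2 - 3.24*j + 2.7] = -0.42*j^2 - 1.48*j - 3.24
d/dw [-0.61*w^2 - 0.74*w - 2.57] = -1.22*w - 0.74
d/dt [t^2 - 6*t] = 2*t - 6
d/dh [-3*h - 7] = -3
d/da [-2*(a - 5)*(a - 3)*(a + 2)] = -6*a^2 + 24*a + 2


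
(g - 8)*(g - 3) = g^2 - 11*g + 24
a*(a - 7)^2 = a^3 - 14*a^2 + 49*a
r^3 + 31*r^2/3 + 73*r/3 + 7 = (r + 1/3)*(r + 3)*(r + 7)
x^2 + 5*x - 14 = (x - 2)*(x + 7)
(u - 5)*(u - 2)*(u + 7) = u^3 - 39*u + 70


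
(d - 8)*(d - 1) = d^2 - 9*d + 8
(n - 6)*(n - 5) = n^2 - 11*n + 30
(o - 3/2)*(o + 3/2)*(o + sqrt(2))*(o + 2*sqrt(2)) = o^4 + 3*sqrt(2)*o^3 + 7*o^2/4 - 27*sqrt(2)*o/4 - 9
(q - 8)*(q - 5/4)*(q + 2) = q^3 - 29*q^2/4 - 17*q/2 + 20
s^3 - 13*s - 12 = (s - 4)*(s + 1)*(s + 3)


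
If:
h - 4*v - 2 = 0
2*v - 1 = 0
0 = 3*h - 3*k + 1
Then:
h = 4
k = 13/3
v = 1/2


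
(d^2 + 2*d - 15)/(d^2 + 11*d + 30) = (d - 3)/(d + 6)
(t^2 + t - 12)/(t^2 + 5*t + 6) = (t^2 + t - 12)/(t^2 + 5*t + 6)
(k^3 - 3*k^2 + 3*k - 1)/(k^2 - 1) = (k^2 - 2*k + 1)/(k + 1)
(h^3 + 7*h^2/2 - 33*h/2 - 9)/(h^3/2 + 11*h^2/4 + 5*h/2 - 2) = 2*(2*h^3 + 7*h^2 - 33*h - 18)/(2*h^3 + 11*h^2 + 10*h - 8)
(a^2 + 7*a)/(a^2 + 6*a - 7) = a/(a - 1)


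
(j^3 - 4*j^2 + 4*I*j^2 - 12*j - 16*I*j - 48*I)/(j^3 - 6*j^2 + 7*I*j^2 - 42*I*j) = (j^2 + 2*j*(1 + 2*I) + 8*I)/(j*(j + 7*I))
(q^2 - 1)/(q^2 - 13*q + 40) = (q^2 - 1)/(q^2 - 13*q + 40)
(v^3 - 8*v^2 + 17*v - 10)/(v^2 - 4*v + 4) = (v^2 - 6*v + 5)/(v - 2)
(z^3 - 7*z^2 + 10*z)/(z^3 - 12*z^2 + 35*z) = (z - 2)/(z - 7)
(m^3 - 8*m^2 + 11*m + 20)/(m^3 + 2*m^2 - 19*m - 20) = (m - 5)/(m + 5)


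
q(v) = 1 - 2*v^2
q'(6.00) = -24.00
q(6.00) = -71.00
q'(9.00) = -36.00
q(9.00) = -161.00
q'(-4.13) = 16.52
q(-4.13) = -33.11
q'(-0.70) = 2.80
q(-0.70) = 0.02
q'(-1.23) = 4.92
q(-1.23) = -2.03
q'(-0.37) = 1.48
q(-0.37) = 0.73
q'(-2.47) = 9.88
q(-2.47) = -11.20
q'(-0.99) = 3.96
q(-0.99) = -0.96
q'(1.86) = -7.44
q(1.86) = -5.92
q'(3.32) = -13.28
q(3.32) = -21.04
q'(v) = -4*v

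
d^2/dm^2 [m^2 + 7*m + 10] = 2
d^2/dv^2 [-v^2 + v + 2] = -2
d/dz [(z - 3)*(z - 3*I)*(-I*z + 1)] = -3*I*z^2 - z*(4 - 6*I) + 6 - 3*I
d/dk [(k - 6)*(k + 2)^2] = (k + 2)*(3*k - 10)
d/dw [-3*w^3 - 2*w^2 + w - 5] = -9*w^2 - 4*w + 1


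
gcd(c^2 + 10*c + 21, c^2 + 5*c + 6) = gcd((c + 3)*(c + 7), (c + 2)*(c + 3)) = c + 3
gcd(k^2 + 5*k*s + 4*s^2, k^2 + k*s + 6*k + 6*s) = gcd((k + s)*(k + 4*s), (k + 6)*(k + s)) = k + s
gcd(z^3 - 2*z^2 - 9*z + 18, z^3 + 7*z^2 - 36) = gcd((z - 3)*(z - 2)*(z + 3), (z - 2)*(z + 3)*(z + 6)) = z^2 + z - 6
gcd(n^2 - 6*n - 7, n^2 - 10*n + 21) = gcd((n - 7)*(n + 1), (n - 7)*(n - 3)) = n - 7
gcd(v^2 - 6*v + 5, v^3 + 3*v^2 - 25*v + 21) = v - 1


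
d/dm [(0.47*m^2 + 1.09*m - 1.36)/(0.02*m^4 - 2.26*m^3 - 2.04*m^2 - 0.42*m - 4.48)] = (-0.0188*m^5 + 0.996799999999999*m^4 + 5.0356*m^3 - 7.1946*m^2 - 9.76*m - 5.4544)/(0.0004*m^8 - 0.0904*m^7 + 5.026*m^6 + 9.204*m^5 + 5.8808*m^4 + 21.9632*m^3 + 18.4548*m^2 + 3.7632*m + 20.0704)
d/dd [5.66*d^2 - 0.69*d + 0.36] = 11.32*d - 0.69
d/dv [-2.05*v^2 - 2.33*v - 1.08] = -4.1*v - 2.33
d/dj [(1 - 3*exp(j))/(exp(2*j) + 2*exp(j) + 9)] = (3*exp(2*j) - 2*exp(j) - 29)*exp(j)/(exp(4*j) + 4*exp(3*j) + 22*exp(2*j) + 36*exp(j) + 81)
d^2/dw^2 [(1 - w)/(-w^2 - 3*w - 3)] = 2*((w - 1)*(2*w + 3)^2 - (3*w + 2)*(w^2 + 3*w + 3))/(w^2 + 3*w + 3)^3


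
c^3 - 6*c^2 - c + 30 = (c - 5)*(c - 3)*(c + 2)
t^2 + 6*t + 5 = (t + 1)*(t + 5)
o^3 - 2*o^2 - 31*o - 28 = (o - 7)*(o + 1)*(o + 4)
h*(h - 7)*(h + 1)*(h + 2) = h^4 - 4*h^3 - 19*h^2 - 14*h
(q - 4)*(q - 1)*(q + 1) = q^3 - 4*q^2 - q + 4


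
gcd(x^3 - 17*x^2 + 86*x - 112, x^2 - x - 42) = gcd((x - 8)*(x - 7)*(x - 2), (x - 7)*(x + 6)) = x - 7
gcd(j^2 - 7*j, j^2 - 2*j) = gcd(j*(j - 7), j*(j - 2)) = j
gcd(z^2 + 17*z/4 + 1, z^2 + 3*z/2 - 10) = z + 4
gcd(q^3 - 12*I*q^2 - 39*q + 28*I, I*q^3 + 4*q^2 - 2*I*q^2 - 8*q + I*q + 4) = q - 4*I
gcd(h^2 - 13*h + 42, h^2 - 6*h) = h - 6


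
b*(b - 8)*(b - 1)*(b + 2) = b^4 - 7*b^3 - 10*b^2 + 16*b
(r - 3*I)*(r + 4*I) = r^2 + I*r + 12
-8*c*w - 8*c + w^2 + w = (-8*c + w)*(w + 1)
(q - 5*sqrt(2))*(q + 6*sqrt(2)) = q^2 + sqrt(2)*q - 60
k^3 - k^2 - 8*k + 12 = (k - 2)^2*(k + 3)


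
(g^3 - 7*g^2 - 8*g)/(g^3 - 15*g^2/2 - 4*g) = 2*(g + 1)/(2*g + 1)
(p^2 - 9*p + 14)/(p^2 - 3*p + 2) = (p - 7)/(p - 1)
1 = 1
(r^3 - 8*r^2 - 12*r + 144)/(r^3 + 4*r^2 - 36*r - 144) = (r - 6)/(r + 6)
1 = 1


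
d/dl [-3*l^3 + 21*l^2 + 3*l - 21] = -9*l^2 + 42*l + 3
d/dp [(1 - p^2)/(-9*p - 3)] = (3*p^2 + 2*p + 3)/(3*(9*p^2 + 6*p + 1))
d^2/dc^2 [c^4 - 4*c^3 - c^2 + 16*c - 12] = 12*c^2 - 24*c - 2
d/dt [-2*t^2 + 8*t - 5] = 8 - 4*t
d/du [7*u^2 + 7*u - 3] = 14*u + 7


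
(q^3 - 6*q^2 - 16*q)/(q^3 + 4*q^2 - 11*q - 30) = q*(q - 8)/(q^2 + 2*q - 15)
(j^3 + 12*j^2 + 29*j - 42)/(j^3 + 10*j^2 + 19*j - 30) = (j + 7)/(j + 5)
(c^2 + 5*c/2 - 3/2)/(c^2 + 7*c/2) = (2*c^2 + 5*c - 3)/(c*(2*c + 7))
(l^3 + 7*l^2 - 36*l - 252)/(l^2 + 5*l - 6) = (l^2 + l - 42)/(l - 1)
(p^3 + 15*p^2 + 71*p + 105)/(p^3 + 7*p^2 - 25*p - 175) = (p + 3)/(p - 5)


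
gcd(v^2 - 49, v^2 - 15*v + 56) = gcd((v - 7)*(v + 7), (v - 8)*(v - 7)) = v - 7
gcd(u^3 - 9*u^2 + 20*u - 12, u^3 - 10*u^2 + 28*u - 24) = u^2 - 8*u + 12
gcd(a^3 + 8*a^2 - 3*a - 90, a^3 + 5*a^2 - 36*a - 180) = a^2 + 11*a + 30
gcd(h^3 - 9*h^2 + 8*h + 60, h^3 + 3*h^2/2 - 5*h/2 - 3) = h + 2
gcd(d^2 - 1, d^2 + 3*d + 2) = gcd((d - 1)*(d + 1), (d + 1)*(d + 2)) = d + 1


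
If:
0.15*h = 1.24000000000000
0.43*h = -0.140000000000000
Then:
No Solution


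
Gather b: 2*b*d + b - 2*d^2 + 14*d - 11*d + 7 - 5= b*(2*d + 1) - 2*d^2 + 3*d + 2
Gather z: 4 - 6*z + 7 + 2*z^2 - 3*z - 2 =2*z^2 - 9*z + 9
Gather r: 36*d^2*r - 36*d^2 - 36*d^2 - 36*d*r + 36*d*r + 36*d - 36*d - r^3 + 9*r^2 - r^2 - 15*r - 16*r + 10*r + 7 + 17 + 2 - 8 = -72*d^2 - r^3 + 8*r^2 + r*(36*d^2 - 21) + 18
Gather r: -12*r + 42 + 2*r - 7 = 35 - 10*r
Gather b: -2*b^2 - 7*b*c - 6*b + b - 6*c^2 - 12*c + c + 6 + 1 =-2*b^2 + b*(-7*c - 5) - 6*c^2 - 11*c + 7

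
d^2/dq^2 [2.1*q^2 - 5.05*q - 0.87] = 4.20000000000000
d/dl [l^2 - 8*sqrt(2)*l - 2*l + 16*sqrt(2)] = 2*l - 8*sqrt(2) - 2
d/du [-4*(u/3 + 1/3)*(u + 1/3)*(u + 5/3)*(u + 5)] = -16*u^3/3 - 32*u^2 - 1264*u/27 - 160/9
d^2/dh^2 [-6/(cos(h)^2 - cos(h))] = 6*((1 - cos(2*h))^2 + 15*cos(h)/4 + 3*cos(2*h)/2 - 3*cos(3*h)/4 - 9/2)/((cos(h) - 1)^3*cos(h)^3)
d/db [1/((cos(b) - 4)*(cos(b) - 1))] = (2*cos(b) - 5)*sin(b)/((cos(b) - 4)^2*(cos(b) - 1)^2)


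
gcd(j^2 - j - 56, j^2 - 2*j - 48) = j - 8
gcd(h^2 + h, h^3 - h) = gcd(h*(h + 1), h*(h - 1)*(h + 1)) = h^2 + h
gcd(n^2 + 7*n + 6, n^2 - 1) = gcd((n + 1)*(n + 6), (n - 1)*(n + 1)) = n + 1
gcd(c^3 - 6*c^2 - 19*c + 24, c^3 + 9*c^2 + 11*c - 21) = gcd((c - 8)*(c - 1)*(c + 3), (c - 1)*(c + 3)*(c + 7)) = c^2 + 2*c - 3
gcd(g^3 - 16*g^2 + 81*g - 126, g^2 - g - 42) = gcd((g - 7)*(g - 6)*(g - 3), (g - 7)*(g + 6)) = g - 7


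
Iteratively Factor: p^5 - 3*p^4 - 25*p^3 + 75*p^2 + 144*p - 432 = (p - 3)*(p^4 - 25*p^2 + 144) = (p - 3)*(p + 4)*(p^3 - 4*p^2 - 9*p + 36) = (p - 3)*(p + 3)*(p + 4)*(p^2 - 7*p + 12) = (p - 4)*(p - 3)*(p + 3)*(p + 4)*(p - 3)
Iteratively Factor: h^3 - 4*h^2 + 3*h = (h - 1)*(h^2 - 3*h) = h*(h - 1)*(h - 3)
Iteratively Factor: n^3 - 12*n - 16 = (n + 2)*(n^2 - 2*n - 8) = (n - 4)*(n + 2)*(n + 2)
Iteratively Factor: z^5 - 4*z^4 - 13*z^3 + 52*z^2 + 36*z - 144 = (z - 3)*(z^4 - z^3 - 16*z^2 + 4*z + 48) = (z - 3)*(z - 2)*(z^3 + z^2 - 14*z - 24) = (z - 3)*(z - 2)*(z + 3)*(z^2 - 2*z - 8) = (z - 4)*(z - 3)*(z - 2)*(z + 3)*(z + 2)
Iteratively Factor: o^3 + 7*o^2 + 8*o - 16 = (o + 4)*(o^2 + 3*o - 4) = (o + 4)^2*(o - 1)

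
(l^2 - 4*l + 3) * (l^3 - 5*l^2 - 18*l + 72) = l^5 - 9*l^4 + 5*l^3 + 129*l^2 - 342*l + 216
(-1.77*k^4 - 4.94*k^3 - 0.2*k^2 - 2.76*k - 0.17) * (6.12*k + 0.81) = -10.8324*k^5 - 31.6665*k^4 - 5.2254*k^3 - 17.0532*k^2 - 3.276*k - 0.1377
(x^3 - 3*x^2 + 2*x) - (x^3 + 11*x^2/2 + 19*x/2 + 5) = -17*x^2/2 - 15*x/2 - 5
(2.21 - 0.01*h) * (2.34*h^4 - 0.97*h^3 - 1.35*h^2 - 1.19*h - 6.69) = -0.0234*h^5 + 5.1811*h^4 - 2.1302*h^3 - 2.9716*h^2 - 2.563*h - 14.7849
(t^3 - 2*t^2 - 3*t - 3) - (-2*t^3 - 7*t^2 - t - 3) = 3*t^3 + 5*t^2 - 2*t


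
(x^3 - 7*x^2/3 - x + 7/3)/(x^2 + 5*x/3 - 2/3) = (3*x^3 - 7*x^2 - 3*x + 7)/(3*x^2 + 5*x - 2)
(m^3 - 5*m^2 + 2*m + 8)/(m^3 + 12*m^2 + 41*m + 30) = (m^2 - 6*m + 8)/(m^2 + 11*m + 30)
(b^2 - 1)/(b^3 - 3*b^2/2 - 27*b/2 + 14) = 2*(b + 1)/(2*b^2 - b - 28)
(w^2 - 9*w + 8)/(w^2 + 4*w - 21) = (w^2 - 9*w + 8)/(w^2 + 4*w - 21)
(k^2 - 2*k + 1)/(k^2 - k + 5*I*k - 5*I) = (k - 1)/(k + 5*I)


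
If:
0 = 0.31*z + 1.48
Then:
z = -4.77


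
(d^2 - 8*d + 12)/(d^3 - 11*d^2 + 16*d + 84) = (d - 2)/(d^2 - 5*d - 14)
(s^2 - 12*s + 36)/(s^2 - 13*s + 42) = (s - 6)/(s - 7)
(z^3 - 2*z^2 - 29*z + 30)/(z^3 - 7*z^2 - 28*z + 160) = (z^2 - 7*z + 6)/(z^2 - 12*z + 32)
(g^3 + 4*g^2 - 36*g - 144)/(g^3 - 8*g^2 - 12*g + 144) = (g + 6)/(g - 6)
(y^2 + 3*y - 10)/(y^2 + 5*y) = (y - 2)/y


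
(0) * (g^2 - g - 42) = 0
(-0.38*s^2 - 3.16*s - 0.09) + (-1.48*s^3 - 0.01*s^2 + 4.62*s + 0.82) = -1.48*s^3 - 0.39*s^2 + 1.46*s + 0.73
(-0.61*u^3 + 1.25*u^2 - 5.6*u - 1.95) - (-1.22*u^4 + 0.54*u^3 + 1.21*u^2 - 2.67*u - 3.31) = 1.22*u^4 - 1.15*u^3 + 0.04*u^2 - 2.93*u + 1.36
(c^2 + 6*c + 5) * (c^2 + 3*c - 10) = c^4 + 9*c^3 + 13*c^2 - 45*c - 50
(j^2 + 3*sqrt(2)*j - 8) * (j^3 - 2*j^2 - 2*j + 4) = j^5 - 2*j^4 + 3*sqrt(2)*j^4 - 10*j^3 - 6*sqrt(2)*j^3 - 6*sqrt(2)*j^2 + 20*j^2 + 16*j + 12*sqrt(2)*j - 32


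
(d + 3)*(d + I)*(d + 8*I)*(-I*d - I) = -I*d^4 + 9*d^3 - 4*I*d^3 + 36*d^2 + 5*I*d^2 + 27*d + 32*I*d + 24*I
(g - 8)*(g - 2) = g^2 - 10*g + 16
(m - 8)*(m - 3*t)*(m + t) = m^3 - 2*m^2*t - 8*m^2 - 3*m*t^2 + 16*m*t + 24*t^2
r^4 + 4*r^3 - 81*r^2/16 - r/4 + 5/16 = (r - 1)*(r - 1/4)*(r + 1/4)*(r + 5)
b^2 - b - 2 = (b - 2)*(b + 1)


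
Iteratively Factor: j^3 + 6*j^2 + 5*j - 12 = (j - 1)*(j^2 + 7*j + 12) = (j - 1)*(j + 3)*(j + 4)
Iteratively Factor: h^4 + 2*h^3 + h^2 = (h)*(h^3 + 2*h^2 + h) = h*(h + 1)*(h^2 + h) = h^2*(h + 1)*(h + 1)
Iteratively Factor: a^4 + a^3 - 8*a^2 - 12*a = (a)*(a^3 + a^2 - 8*a - 12) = a*(a + 2)*(a^2 - a - 6) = a*(a - 3)*(a + 2)*(a + 2)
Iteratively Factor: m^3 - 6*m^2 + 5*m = (m - 1)*(m^2 - 5*m) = (m - 5)*(m - 1)*(m)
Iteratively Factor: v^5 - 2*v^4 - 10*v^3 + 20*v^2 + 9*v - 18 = (v + 3)*(v^4 - 5*v^3 + 5*v^2 + 5*v - 6) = (v - 1)*(v + 3)*(v^3 - 4*v^2 + v + 6) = (v - 1)*(v + 1)*(v + 3)*(v^2 - 5*v + 6) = (v - 3)*(v - 1)*(v + 1)*(v + 3)*(v - 2)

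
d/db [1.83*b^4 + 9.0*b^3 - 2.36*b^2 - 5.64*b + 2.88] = 7.32*b^3 + 27.0*b^2 - 4.72*b - 5.64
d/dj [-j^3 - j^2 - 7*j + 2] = -3*j^2 - 2*j - 7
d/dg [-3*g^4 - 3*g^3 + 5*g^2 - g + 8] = -12*g^3 - 9*g^2 + 10*g - 1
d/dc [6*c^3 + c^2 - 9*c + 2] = 18*c^2 + 2*c - 9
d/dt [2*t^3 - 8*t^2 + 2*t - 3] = 6*t^2 - 16*t + 2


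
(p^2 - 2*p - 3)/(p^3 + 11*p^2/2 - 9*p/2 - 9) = 2*(p - 3)/(2*p^2 + 9*p - 18)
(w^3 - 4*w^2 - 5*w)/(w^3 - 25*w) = (w + 1)/(w + 5)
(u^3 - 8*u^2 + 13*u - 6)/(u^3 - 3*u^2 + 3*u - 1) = (u - 6)/(u - 1)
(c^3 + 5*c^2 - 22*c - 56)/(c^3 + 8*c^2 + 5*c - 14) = (c - 4)/(c - 1)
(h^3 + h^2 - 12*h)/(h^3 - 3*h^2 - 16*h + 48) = h/(h - 4)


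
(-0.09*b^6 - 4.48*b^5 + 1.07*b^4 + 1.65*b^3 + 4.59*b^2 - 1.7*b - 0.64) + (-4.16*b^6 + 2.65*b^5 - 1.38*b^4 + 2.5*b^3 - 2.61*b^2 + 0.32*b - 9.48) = -4.25*b^6 - 1.83*b^5 - 0.31*b^4 + 4.15*b^3 + 1.98*b^2 - 1.38*b - 10.12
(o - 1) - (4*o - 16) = 15 - 3*o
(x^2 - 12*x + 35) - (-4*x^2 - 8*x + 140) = 5*x^2 - 4*x - 105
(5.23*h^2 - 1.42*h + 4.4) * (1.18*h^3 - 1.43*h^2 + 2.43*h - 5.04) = 6.1714*h^5 - 9.1545*h^4 + 19.9315*h^3 - 36.1018*h^2 + 17.8488*h - 22.176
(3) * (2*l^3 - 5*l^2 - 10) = 6*l^3 - 15*l^2 - 30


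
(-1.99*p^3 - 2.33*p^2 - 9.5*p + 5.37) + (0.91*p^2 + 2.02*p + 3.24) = -1.99*p^3 - 1.42*p^2 - 7.48*p + 8.61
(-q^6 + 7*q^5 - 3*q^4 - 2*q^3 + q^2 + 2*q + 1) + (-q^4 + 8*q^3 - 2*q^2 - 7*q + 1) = -q^6 + 7*q^5 - 4*q^4 + 6*q^3 - q^2 - 5*q + 2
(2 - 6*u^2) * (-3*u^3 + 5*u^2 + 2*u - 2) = 18*u^5 - 30*u^4 - 18*u^3 + 22*u^2 + 4*u - 4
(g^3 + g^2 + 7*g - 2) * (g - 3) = g^4 - 2*g^3 + 4*g^2 - 23*g + 6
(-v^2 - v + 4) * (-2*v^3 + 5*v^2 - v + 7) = 2*v^5 - 3*v^4 - 12*v^3 + 14*v^2 - 11*v + 28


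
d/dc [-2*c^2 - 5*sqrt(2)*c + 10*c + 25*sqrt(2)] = -4*c - 5*sqrt(2) + 10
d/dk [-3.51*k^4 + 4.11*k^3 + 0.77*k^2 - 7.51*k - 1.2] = -14.04*k^3 + 12.33*k^2 + 1.54*k - 7.51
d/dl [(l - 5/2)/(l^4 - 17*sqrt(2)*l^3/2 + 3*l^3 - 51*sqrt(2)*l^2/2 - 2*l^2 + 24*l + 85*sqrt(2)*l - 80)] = (4*l^4 - 34*sqrt(2)*l^3 + 12*l^3 - 102*sqrt(2)*l^2 - 8*l^2 + 96*l + 340*sqrt(2)*l - (2*l - 5)*(8*l^3 - 51*sqrt(2)*l^2 + 18*l^2 - 102*sqrt(2)*l - 8*l + 48 + 170*sqrt(2)) - 320)/(2*l^4 - 17*sqrt(2)*l^3 + 6*l^3 - 51*sqrt(2)*l^2 - 4*l^2 + 48*l + 170*sqrt(2)*l - 160)^2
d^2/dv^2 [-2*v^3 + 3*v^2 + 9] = 6 - 12*v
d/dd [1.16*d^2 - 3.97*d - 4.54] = 2.32*d - 3.97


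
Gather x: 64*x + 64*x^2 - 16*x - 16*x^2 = 48*x^2 + 48*x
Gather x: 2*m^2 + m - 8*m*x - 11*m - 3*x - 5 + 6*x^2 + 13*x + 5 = 2*m^2 - 10*m + 6*x^2 + x*(10 - 8*m)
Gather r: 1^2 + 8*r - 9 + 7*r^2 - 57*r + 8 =7*r^2 - 49*r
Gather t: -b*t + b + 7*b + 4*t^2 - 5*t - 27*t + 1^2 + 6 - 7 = 8*b + 4*t^2 + t*(-b - 32)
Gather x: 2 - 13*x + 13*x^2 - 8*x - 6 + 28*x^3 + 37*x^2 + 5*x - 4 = 28*x^3 + 50*x^2 - 16*x - 8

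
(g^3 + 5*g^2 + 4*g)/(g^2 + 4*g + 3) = g*(g + 4)/(g + 3)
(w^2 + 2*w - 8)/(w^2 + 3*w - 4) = (w - 2)/(w - 1)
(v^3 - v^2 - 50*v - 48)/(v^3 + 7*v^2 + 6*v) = (v - 8)/v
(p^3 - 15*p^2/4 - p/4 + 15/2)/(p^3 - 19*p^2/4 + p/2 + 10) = (p - 3)/(p - 4)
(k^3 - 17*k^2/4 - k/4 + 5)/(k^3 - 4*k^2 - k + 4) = (k - 5/4)/(k - 1)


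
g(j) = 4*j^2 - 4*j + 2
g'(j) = 8*j - 4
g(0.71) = 1.18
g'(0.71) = 1.68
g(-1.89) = 23.85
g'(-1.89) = -19.12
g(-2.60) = 39.44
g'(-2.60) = -24.80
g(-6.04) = 172.09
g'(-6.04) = -52.32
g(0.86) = 1.52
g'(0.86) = 2.88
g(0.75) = 1.25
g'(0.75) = 2.00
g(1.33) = 3.76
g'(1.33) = 6.64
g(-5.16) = 129.14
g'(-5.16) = -45.28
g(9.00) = 290.00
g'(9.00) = 68.00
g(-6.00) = 170.00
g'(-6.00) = -52.00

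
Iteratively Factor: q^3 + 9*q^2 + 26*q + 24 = (q + 2)*(q^2 + 7*q + 12) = (q + 2)*(q + 3)*(q + 4)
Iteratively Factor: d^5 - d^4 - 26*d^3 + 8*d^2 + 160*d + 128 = (d - 4)*(d^4 + 3*d^3 - 14*d^2 - 48*d - 32) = (d - 4)^2*(d^3 + 7*d^2 + 14*d + 8) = (d - 4)^2*(d + 4)*(d^2 + 3*d + 2) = (d - 4)^2*(d + 2)*(d + 4)*(d + 1)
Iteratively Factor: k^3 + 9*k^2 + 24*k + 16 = (k + 4)*(k^2 + 5*k + 4) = (k + 4)^2*(k + 1)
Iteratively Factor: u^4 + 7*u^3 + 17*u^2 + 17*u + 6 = (u + 3)*(u^3 + 4*u^2 + 5*u + 2) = (u + 1)*(u + 3)*(u^2 + 3*u + 2) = (u + 1)^2*(u + 3)*(u + 2)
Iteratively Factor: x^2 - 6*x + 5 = (x - 1)*(x - 5)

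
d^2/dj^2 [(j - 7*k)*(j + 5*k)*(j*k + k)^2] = k^2*(12*j^2 - 12*j*k + 12*j - 70*k^2 - 8*k + 2)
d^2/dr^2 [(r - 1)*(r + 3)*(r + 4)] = 6*r + 12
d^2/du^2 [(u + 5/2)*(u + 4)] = 2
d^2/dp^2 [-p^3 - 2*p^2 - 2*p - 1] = -6*p - 4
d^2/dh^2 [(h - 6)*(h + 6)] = 2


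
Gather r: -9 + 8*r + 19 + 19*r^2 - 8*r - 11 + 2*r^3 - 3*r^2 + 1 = 2*r^3 + 16*r^2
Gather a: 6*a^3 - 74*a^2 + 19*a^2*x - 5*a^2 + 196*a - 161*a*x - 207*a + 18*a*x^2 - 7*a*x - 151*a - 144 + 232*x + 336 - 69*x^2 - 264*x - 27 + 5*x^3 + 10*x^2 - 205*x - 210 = 6*a^3 + a^2*(19*x - 79) + a*(18*x^2 - 168*x - 162) + 5*x^3 - 59*x^2 - 237*x - 45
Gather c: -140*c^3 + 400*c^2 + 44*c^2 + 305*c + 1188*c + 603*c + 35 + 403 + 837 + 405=-140*c^3 + 444*c^2 + 2096*c + 1680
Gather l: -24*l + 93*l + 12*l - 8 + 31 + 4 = 81*l + 27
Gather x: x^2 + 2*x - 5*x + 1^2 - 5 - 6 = x^2 - 3*x - 10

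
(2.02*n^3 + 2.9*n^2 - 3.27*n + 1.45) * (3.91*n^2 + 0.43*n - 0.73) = 7.8982*n^5 + 12.2076*n^4 - 13.0133*n^3 + 2.1464*n^2 + 3.0106*n - 1.0585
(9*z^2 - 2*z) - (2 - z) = 9*z^2 - z - 2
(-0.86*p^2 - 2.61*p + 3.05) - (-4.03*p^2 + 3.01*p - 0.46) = 3.17*p^2 - 5.62*p + 3.51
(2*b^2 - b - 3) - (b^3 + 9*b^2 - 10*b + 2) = -b^3 - 7*b^2 + 9*b - 5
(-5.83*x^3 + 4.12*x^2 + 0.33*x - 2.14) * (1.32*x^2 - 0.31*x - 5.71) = -7.6956*x^5 + 7.2457*x^4 + 32.4477*x^3 - 26.4523*x^2 - 1.2209*x + 12.2194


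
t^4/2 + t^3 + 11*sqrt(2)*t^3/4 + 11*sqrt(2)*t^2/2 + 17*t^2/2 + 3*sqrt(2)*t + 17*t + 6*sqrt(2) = (t/2 + sqrt(2))*(t + 2)*(t + sqrt(2)/2)*(t + 3*sqrt(2))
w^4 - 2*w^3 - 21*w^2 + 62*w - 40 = (w - 4)*(w - 2)*(w - 1)*(w + 5)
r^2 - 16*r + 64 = (r - 8)^2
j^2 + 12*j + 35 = (j + 5)*(j + 7)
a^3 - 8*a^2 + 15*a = a*(a - 5)*(a - 3)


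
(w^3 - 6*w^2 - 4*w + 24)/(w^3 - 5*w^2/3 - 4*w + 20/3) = 3*(w - 6)/(3*w - 5)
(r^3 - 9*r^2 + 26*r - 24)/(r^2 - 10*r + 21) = (r^2 - 6*r + 8)/(r - 7)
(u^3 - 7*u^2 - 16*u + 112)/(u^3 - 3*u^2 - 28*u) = (u - 4)/u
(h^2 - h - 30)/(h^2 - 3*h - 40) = (h - 6)/(h - 8)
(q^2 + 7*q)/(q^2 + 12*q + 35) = q/(q + 5)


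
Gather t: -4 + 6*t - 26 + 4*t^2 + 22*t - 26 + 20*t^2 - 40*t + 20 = 24*t^2 - 12*t - 36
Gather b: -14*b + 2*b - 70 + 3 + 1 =-12*b - 66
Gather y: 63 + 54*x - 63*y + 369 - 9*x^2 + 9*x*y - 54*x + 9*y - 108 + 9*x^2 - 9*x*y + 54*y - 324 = 0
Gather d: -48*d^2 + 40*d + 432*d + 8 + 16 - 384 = -48*d^2 + 472*d - 360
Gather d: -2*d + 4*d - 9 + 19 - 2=2*d + 8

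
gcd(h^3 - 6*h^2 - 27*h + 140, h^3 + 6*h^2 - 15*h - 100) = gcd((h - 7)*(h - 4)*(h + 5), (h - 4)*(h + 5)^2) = h^2 + h - 20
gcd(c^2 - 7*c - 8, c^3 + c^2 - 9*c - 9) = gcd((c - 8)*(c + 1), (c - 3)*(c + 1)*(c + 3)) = c + 1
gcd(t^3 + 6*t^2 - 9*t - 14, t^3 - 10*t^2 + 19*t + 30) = t + 1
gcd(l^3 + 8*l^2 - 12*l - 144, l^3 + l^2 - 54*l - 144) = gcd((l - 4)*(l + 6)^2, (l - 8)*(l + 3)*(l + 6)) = l + 6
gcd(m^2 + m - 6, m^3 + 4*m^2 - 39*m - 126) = m + 3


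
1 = 1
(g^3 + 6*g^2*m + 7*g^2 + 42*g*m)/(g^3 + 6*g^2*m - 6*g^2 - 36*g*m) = (g + 7)/(g - 6)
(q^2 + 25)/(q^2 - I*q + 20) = (q + 5*I)/(q + 4*I)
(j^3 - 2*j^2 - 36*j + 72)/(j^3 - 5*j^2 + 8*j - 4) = (j^2 - 36)/(j^2 - 3*j + 2)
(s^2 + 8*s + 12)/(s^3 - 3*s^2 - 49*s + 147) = (s^2 + 8*s + 12)/(s^3 - 3*s^2 - 49*s + 147)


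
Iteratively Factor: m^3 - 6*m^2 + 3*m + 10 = (m + 1)*(m^2 - 7*m + 10) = (m - 2)*(m + 1)*(m - 5)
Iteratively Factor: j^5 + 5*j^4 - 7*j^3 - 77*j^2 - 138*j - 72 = (j + 2)*(j^4 + 3*j^3 - 13*j^2 - 51*j - 36) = (j + 2)*(j + 3)*(j^3 - 13*j - 12) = (j + 1)*(j + 2)*(j + 3)*(j^2 - j - 12) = (j - 4)*(j + 1)*(j + 2)*(j + 3)*(j + 3)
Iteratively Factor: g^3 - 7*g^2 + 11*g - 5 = (g - 1)*(g^2 - 6*g + 5) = (g - 5)*(g - 1)*(g - 1)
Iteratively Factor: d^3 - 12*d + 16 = (d - 2)*(d^2 + 2*d - 8) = (d - 2)^2*(d + 4)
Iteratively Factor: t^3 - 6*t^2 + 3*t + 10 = (t - 5)*(t^2 - t - 2) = (t - 5)*(t - 2)*(t + 1)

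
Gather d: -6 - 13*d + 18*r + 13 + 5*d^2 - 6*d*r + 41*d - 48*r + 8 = 5*d^2 + d*(28 - 6*r) - 30*r + 15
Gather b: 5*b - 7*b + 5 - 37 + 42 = 10 - 2*b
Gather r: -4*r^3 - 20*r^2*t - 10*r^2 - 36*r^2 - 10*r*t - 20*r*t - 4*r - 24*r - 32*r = -4*r^3 + r^2*(-20*t - 46) + r*(-30*t - 60)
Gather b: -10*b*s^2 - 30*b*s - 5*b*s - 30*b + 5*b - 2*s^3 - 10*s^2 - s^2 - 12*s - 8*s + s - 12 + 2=b*(-10*s^2 - 35*s - 25) - 2*s^3 - 11*s^2 - 19*s - 10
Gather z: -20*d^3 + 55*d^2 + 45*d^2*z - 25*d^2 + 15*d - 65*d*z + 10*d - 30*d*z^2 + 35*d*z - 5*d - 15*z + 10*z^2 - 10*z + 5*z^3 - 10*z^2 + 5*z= -20*d^3 + 30*d^2 - 30*d*z^2 + 20*d + 5*z^3 + z*(45*d^2 - 30*d - 20)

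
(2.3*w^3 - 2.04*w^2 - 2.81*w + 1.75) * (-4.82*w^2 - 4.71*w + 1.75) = -11.086*w^5 - 1.0002*w^4 + 27.1776*w^3 + 1.2301*w^2 - 13.16*w + 3.0625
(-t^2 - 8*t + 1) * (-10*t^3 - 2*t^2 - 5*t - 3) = 10*t^5 + 82*t^4 + 11*t^3 + 41*t^2 + 19*t - 3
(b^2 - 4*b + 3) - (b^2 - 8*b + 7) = 4*b - 4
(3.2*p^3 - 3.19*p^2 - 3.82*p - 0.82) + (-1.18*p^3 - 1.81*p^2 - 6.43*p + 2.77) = 2.02*p^3 - 5.0*p^2 - 10.25*p + 1.95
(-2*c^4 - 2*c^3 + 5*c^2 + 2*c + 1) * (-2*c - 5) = 4*c^5 + 14*c^4 - 29*c^2 - 12*c - 5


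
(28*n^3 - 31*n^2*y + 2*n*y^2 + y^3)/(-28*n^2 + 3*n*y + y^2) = -n + y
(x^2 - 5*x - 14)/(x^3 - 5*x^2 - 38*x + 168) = (x + 2)/(x^2 + 2*x - 24)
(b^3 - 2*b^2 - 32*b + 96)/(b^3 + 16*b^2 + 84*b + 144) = (b^2 - 8*b + 16)/(b^2 + 10*b + 24)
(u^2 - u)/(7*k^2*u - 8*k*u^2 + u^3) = (u - 1)/(7*k^2 - 8*k*u + u^2)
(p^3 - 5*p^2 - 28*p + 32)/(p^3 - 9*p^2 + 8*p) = (p + 4)/p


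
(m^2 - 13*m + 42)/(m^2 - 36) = (m - 7)/(m + 6)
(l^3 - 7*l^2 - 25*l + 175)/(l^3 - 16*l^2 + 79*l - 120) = (l^2 - 2*l - 35)/(l^2 - 11*l + 24)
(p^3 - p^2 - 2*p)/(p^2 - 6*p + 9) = p*(p^2 - p - 2)/(p^2 - 6*p + 9)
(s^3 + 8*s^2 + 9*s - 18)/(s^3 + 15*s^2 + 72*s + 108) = (s - 1)/(s + 6)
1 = 1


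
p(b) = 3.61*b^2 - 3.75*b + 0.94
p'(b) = 7.22*b - 3.75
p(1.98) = 7.67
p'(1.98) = 10.55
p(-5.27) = 120.96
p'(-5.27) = -41.80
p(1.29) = 2.11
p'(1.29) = 5.56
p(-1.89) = 20.92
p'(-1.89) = -17.40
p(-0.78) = 6.06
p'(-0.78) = -9.38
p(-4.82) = 102.88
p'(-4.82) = -38.55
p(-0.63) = 4.74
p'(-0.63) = -8.30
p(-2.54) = 33.76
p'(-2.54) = -22.09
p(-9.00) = 327.10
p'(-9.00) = -68.73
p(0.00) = 0.94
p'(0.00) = -3.75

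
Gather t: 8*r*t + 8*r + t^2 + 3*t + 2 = 8*r + t^2 + t*(8*r + 3) + 2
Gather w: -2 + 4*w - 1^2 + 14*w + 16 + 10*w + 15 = 28*w + 28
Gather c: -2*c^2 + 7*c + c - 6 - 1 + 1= -2*c^2 + 8*c - 6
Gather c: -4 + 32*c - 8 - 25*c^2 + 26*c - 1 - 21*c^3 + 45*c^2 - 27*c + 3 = -21*c^3 + 20*c^2 + 31*c - 10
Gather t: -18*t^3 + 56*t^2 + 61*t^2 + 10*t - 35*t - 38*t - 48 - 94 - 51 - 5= -18*t^3 + 117*t^2 - 63*t - 198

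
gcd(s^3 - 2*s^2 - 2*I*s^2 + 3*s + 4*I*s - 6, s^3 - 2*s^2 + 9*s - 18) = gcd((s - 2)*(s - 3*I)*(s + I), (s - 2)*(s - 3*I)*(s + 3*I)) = s^2 + s*(-2 - 3*I) + 6*I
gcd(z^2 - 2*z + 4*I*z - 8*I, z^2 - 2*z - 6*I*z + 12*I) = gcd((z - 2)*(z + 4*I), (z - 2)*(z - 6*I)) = z - 2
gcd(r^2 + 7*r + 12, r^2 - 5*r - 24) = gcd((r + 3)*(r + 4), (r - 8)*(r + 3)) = r + 3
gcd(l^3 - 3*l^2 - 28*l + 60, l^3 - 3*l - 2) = l - 2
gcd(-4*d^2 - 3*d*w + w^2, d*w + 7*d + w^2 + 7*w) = d + w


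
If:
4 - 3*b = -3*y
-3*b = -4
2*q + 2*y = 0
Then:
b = 4/3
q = 0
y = 0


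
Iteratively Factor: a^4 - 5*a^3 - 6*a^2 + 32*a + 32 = (a + 2)*(a^3 - 7*a^2 + 8*a + 16) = (a + 1)*(a + 2)*(a^2 - 8*a + 16) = (a - 4)*(a + 1)*(a + 2)*(a - 4)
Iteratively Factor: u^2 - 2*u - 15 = (u - 5)*(u + 3)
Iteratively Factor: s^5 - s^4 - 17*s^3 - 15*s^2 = (s)*(s^4 - s^3 - 17*s^2 - 15*s) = s*(s + 3)*(s^3 - 4*s^2 - 5*s) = s^2*(s + 3)*(s^2 - 4*s - 5) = s^2*(s - 5)*(s + 3)*(s + 1)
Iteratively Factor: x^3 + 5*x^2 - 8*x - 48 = (x + 4)*(x^2 + x - 12) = (x + 4)^2*(x - 3)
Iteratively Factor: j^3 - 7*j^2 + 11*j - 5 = (j - 5)*(j^2 - 2*j + 1) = (j - 5)*(j - 1)*(j - 1)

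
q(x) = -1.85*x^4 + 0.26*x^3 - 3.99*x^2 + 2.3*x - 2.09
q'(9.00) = -5400.94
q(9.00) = -12252.89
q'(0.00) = 2.30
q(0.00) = -2.09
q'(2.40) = -114.66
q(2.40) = -77.34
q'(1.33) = -24.34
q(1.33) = -11.27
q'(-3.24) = 288.03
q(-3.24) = -264.14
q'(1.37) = -26.20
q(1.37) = -12.28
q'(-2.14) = 95.47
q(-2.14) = -66.63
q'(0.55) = -3.08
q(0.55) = -2.16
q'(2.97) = -208.39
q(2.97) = -167.59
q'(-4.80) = 876.96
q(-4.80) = -1115.87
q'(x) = -7.4*x^3 + 0.78*x^2 - 7.98*x + 2.3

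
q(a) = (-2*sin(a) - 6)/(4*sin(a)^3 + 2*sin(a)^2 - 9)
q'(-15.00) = -0.27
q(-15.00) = 0.51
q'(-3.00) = -0.20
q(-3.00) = 0.64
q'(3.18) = -0.21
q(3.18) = 0.66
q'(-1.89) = -0.14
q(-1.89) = 0.39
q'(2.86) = -0.39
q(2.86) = 0.75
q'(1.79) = -2.46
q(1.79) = 2.36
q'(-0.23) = 0.20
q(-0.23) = 0.62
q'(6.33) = 0.24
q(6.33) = 0.68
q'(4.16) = -0.22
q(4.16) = 0.43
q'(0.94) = 1.80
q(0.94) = 1.36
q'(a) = (-12*sin(a)^2*cos(a) - 4*sin(a)*cos(a))*(-2*sin(a) - 6)/(4*sin(a)^3 + 2*sin(a)^2 - 9)^2 - 2*cos(a)/(4*sin(a)^3 + 2*sin(a)^2 - 9) = 2*(8*sin(a)^3 + 38*sin(a)^2 + 12*sin(a) + 9)*cos(a)/(4*sin(a)^3 + 2*sin(a)^2 - 9)^2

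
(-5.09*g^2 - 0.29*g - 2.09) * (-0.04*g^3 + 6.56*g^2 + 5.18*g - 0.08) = 0.2036*g^5 - 33.3788*g^4 - 28.185*g^3 - 14.8054*g^2 - 10.803*g + 0.1672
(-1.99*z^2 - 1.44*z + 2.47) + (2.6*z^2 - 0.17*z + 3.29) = 0.61*z^2 - 1.61*z + 5.76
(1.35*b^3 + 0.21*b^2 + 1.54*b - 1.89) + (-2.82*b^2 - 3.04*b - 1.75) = 1.35*b^3 - 2.61*b^2 - 1.5*b - 3.64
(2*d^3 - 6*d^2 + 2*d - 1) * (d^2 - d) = 2*d^5 - 8*d^4 + 8*d^3 - 3*d^2 + d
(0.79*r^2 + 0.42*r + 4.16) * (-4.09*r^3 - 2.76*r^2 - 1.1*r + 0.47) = -3.2311*r^5 - 3.8982*r^4 - 19.0426*r^3 - 11.5723*r^2 - 4.3786*r + 1.9552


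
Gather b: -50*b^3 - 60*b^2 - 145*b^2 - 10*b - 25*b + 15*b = -50*b^3 - 205*b^2 - 20*b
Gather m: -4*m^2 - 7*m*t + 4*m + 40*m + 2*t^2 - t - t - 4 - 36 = -4*m^2 + m*(44 - 7*t) + 2*t^2 - 2*t - 40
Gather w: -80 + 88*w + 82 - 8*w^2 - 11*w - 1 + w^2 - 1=-7*w^2 + 77*w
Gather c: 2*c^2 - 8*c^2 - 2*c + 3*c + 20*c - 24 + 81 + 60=-6*c^2 + 21*c + 117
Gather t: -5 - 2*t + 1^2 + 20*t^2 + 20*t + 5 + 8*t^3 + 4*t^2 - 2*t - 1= 8*t^3 + 24*t^2 + 16*t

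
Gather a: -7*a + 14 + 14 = 28 - 7*a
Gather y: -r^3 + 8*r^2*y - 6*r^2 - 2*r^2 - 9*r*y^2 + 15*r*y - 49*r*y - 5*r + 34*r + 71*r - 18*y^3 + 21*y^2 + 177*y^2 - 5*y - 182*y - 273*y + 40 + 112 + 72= -r^3 - 8*r^2 + 100*r - 18*y^3 + y^2*(198 - 9*r) + y*(8*r^2 - 34*r - 460) + 224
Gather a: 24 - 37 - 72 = -85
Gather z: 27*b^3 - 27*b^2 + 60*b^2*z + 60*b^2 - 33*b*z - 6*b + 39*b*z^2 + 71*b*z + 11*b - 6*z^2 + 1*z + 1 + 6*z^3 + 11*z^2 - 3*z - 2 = 27*b^3 + 33*b^2 + 5*b + 6*z^3 + z^2*(39*b + 5) + z*(60*b^2 + 38*b - 2) - 1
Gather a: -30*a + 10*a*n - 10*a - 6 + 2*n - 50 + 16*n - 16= a*(10*n - 40) + 18*n - 72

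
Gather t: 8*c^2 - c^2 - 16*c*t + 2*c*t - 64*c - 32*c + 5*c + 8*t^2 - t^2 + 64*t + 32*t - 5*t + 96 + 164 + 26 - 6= 7*c^2 - 91*c + 7*t^2 + t*(91 - 14*c) + 280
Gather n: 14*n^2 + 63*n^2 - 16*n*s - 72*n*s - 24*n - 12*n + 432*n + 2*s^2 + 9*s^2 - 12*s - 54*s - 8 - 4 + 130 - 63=77*n^2 + n*(396 - 88*s) + 11*s^2 - 66*s + 55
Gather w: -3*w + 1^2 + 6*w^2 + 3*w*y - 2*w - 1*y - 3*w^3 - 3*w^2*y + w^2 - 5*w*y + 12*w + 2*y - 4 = -3*w^3 + w^2*(7 - 3*y) + w*(7 - 2*y) + y - 3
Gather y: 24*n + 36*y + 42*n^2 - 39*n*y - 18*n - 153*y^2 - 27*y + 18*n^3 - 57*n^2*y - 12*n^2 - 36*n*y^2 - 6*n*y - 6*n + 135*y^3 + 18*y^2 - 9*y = 18*n^3 + 30*n^2 + 135*y^3 + y^2*(-36*n - 135) + y*(-57*n^2 - 45*n)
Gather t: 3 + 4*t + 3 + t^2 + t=t^2 + 5*t + 6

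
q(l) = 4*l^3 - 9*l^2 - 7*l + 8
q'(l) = 12*l^2 - 18*l - 7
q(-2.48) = -91.01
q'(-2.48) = 111.44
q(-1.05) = 0.80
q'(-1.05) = 25.13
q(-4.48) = -500.94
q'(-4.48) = 314.48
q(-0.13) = 8.75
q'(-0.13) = -4.46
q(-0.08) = 8.50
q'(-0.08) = -5.48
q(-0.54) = 8.53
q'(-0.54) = 6.22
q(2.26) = -7.62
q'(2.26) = 13.61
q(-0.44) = 9.00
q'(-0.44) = 3.24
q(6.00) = 506.00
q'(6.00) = 317.00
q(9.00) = 2132.00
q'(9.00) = 803.00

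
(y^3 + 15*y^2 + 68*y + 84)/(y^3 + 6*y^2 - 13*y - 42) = (y + 6)/(y - 3)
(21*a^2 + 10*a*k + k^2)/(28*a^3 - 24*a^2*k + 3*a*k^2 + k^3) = (3*a + k)/(4*a^2 - 4*a*k + k^2)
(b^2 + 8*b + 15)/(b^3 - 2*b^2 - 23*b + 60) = (b + 3)/(b^2 - 7*b + 12)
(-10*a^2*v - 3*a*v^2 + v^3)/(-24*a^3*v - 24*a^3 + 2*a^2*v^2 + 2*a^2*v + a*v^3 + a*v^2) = v*(-10*a^2 - 3*a*v + v^2)/(a*(-24*a^2*v - 24*a^2 + 2*a*v^2 + 2*a*v + v^3 + v^2))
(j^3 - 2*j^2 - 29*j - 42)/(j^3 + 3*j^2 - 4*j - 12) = (j - 7)/(j - 2)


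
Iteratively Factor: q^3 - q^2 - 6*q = (q - 3)*(q^2 + 2*q) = (q - 3)*(q + 2)*(q)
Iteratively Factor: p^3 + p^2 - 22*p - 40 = (p + 2)*(p^2 - p - 20) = (p - 5)*(p + 2)*(p + 4)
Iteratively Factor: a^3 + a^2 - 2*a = (a - 1)*(a^2 + 2*a) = (a - 1)*(a + 2)*(a)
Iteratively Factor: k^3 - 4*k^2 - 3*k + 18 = (k - 3)*(k^2 - k - 6) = (k - 3)*(k + 2)*(k - 3)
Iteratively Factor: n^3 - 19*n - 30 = (n + 2)*(n^2 - 2*n - 15) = (n + 2)*(n + 3)*(n - 5)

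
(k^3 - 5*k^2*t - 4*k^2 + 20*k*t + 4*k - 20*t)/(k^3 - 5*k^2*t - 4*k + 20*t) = (k - 2)/(k + 2)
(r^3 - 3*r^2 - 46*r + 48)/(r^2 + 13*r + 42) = (r^2 - 9*r + 8)/(r + 7)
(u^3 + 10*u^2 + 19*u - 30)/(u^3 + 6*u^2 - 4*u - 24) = (u^2 + 4*u - 5)/(u^2 - 4)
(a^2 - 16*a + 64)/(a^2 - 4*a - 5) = (-a^2 + 16*a - 64)/(-a^2 + 4*a + 5)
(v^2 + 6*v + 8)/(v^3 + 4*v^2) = (v + 2)/v^2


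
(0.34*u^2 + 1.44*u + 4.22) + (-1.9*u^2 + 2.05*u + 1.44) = -1.56*u^2 + 3.49*u + 5.66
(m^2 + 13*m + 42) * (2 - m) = -m^3 - 11*m^2 - 16*m + 84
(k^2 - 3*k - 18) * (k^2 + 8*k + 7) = k^4 + 5*k^3 - 35*k^2 - 165*k - 126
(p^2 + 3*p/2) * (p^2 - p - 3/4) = p^4 + p^3/2 - 9*p^2/4 - 9*p/8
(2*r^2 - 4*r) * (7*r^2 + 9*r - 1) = 14*r^4 - 10*r^3 - 38*r^2 + 4*r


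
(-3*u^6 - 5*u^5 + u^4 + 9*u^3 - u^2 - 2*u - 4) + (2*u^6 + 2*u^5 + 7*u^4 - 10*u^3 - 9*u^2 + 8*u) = -u^6 - 3*u^5 + 8*u^4 - u^3 - 10*u^2 + 6*u - 4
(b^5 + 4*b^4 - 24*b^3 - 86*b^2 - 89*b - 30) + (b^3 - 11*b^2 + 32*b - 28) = b^5 + 4*b^4 - 23*b^3 - 97*b^2 - 57*b - 58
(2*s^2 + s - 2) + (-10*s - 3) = 2*s^2 - 9*s - 5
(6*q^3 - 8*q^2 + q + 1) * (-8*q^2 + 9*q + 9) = -48*q^5 + 118*q^4 - 26*q^3 - 71*q^2 + 18*q + 9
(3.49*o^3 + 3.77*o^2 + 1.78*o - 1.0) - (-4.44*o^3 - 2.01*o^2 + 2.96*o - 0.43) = 7.93*o^3 + 5.78*o^2 - 1.18*o - 0.57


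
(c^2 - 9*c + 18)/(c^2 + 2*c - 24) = (c^2 - 9*c + 18)/(c^2 + 2*c - 24)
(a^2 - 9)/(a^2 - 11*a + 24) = (a + 3)/(a - 8)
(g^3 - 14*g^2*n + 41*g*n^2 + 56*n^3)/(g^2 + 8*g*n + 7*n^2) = (g^2 - 15*g*n + 56*n^2)/(g + 7*n)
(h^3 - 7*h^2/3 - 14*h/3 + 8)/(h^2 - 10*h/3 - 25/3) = (-3*h^3 + 7*h^2 + 14*h - 24)/(-3*h^2 + 10*h + 25)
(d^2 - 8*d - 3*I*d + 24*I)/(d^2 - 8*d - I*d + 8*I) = (d - 3*I)/(d - I)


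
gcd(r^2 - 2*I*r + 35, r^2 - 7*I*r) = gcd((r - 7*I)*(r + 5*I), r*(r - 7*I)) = r - 7*I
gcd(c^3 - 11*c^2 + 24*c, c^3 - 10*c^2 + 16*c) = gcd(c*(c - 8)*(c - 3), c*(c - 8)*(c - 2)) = c^2 - 8*c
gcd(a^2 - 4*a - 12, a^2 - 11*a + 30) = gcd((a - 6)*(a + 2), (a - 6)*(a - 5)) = a - 6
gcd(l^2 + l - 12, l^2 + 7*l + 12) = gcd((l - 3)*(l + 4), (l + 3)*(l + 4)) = l + 4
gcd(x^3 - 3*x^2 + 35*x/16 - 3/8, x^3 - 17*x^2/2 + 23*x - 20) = x - 2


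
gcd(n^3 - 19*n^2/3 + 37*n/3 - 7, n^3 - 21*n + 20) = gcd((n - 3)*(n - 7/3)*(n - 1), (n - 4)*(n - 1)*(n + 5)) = n - 1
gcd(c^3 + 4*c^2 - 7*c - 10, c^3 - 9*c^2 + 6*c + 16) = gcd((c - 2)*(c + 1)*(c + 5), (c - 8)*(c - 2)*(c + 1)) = c^2 - c - 2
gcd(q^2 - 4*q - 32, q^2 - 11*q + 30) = 1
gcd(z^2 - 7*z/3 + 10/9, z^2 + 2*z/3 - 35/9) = z - 5/3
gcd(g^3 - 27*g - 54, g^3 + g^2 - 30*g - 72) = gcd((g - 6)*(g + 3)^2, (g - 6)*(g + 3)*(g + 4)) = g^2 - 3*g - 18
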